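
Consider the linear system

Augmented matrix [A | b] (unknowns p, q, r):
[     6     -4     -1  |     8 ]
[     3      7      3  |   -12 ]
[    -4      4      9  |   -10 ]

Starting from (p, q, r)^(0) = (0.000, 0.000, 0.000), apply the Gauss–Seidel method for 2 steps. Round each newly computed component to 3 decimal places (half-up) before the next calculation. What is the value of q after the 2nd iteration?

Iteration 1:
  p = (8 - (-4)·0.000 - (-1)·0.000) / (6) = 1.333
  q = (-12 - (3)·1.333 - (3)·0.000) / (7) = -2.286
  r = (-10 - (-4)·1.333 - (4)·-2.286) / (9) = 0.497
Iteration 2:
  p = (8 - (-4)·-2.286 - (-1)·0.497) / (6) = -0.108
  q = (-12 - (3)·-0.108 - (3)·0.497) / (7) = -1.881
  r = (-10 - (-4)·-0.108 - (4)·-1.881) / (9) = -0.323

-1.881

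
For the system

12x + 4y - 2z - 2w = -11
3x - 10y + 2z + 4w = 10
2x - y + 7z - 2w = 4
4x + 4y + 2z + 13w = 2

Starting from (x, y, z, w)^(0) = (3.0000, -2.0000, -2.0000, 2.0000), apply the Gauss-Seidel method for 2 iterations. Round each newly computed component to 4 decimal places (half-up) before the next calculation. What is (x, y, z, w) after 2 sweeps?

(-0.4609, -0.8081, 0.6638, 0.4422)

Iteration 1:
  x = (-11 - (4)·-2.0000 - (-2)·-2.0000 - (-2)·2.0000) / (12) = -0.2500
  y = (10 - (3)·-0.2500 - (2)·-2.0000 - (4)·2.0000) / (-10) = -0.6750
  z = (4 - (2)·-0.2500 - (-1)·-0.6750 - (-2)·2.0000) / (7) = 1.1179
  w = (2 - (4)·-0.2500 - (4)·-0.6750 - (2)·1.1179) / (13) = 0.2665
Iteration 2:
  x = (-11 - (4)·-0.6750 - (-2)·1.1179 - (-2)·0.2665) / (12) = -0.4609
  y = (10 - (3)·-0.4609 - (2)·1.1179 - (4)·0.2665) / (-10) = -0.8081
  z = (4 - (2)·-0.4609 - (-1)·-0.8081 - (-2)·0.2665) / (7) = 0.6638
  w = (2 - (4)·-0.4609 - (4)·-0.8081 - (2)·0.6638) / (13) = 0.4422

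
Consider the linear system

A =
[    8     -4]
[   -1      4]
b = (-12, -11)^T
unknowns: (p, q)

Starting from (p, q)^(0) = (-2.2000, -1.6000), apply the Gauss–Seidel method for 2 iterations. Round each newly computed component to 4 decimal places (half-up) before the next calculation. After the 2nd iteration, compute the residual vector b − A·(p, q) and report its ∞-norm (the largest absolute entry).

0.8624

Iteration 1:
  p = (-12 - (-4)·-1.6000) / (8) = -2.3000
  q = (-11 - (-1)·-2.3000) / (4) = -3.3250
Iteration 2:
  p = (-12 - (-4)·-3.3250) / (8) = -3.1625
  q = (-11 - (-1)·-3.1625) / (4) = -3.5406
Residual b − A·x = (-0.8624, -0.0001); ∞-norm = 0.8624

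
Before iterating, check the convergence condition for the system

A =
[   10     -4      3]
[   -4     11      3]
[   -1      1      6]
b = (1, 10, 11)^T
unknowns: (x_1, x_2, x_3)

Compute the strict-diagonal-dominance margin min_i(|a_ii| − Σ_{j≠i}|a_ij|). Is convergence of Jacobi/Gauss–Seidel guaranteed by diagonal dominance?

row 1: |10| − (4+3) = 3
row 2: |11| − (4+3) = 4
row 3: |6| − (1+1) = 4
minimum over rows = 3 → strictly diagonally dominant (convergence guaranteed)

3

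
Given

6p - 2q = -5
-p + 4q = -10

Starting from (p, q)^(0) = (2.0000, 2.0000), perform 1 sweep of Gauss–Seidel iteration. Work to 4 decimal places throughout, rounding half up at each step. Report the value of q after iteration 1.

Iteration 1:
  p = (-5 - (-2)·2.0000) / (6) = -0.1667
  q = (-10 - (-1)·-0.1667) / (4) = -2.5417

-2.5417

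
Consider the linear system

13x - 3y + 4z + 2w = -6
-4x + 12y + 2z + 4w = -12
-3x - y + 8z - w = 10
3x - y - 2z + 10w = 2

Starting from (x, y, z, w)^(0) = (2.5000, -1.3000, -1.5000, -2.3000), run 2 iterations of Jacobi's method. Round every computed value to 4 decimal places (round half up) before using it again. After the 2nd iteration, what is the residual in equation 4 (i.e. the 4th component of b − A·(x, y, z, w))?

Iteration 1:
  x = (-6 - (-3)·-1.3000 - (4)·-1.5000 - (2)·-2.3000) / (13) = 0.0538
  y = (-12 - (-4)·2.5000 - (2)·-1.5000 - (4)·-2.3000) / (12) = 0.8500
  z = (10 - (-3)·2.5000 - (-1)·-1.3000 - (-1)·-2.3000) / (8) = 1.7375
  w = (2 - (3)·2.5000 - (-1)·-1.3000 - (-2)·-1.5000) / (10) = -0.9800
Iteration 2:
  x = (-6 - (-3)·0.8500 - (4)·1.7375 - (2)·-0.9800) / (13) = -0.6492
  y = (-12 - (-4)·0.0538 - (2)·1.7375 - (4)·-0.9800) / (12) = -0.9450
  z = (10 - (-3)·0.0538 - (-1)·0.8500 - (-1)·-0.9800) / (8) = 1.2539
  w = (2 - (3)·0.0538 - (-1)·0.8500 - (-2)·1.7375) / (10) = 0.6164
Residual b − A·x = (-6.6438, -8.2302, -2.3074, -0.6536)

-0.6536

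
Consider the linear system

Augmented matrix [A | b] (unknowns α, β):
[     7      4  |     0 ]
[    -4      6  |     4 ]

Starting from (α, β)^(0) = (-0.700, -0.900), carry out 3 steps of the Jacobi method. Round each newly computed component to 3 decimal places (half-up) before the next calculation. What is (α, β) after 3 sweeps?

Iteration 1:
  α = (0 - (4)·-0.900) / (7) = 0.514
  β = (4 - (-4)·-0.700) / (6) = 0.200
Iteration 2:
  α = (0 - (4)·0.200) / (7) = -0.114
  β = (4 - (-4)·0.514) / (6) = 1.009
Iteration 3:
  α = (0 - (4)·1.009) / (7) = -0.577
  β = (4 - (-4)·-0.114) / (6) = 0.591

(-0.577, 0.591)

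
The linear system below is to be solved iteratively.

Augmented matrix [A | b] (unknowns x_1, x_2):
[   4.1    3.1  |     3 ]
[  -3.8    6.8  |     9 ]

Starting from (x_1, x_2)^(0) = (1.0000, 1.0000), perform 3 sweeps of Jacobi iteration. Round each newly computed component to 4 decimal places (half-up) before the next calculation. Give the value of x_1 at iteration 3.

-0.2587

Iteration 1:
  x_1 = (3 - (3.1)·1.0000) / (4.1) = -0.0244
  x_2 = (9 - (-3.8)·1.0000) / (6.8) = 1.8824
Iteration 2:
  x_1 = (3 - (3.1)·1.8824) / (4.1) = -0.6916
  x_2 = (9 - (-3.8)·-0.0244) / (6.8) = 1.3099
Iteration 3:
  x_1 = (3 - (3.1)·1.3099) / (4.1) = -0.2587
  x_2 = (9 - (-3.8)·-0.6916) / (6.8) = 0.9370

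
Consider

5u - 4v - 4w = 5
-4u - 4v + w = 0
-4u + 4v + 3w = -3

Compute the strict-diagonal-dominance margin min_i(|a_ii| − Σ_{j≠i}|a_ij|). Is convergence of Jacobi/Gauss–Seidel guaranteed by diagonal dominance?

row 1: |5| − (4+4) = -3
row 2: |-4| − (4+1) = -1
row 3: |3| − (4+4) = -5
minimum over rows = -5 → not strictly diagonally dominant

-5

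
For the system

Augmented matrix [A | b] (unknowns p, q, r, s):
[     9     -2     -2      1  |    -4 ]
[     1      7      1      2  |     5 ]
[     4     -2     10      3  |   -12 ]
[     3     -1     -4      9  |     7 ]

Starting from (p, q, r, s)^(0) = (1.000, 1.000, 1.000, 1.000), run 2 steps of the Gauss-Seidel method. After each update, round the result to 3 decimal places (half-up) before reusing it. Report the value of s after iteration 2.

Iteration 1:
  p = (-4 - (-2)·1.000 - (-2)·1.000 - (1)·1.000) / (9) = -0.111
  q = (5 - (1)·-0.111 - (1)·1.000 - (2)·1.000) / (7) = 0.302
  r = (-12 - (4)·-0.111 - (-2)·0.302 - (3)·1.000) / (10) = -1.395
  s = (7 - (3)·-0.111 - (-1)·0.302 - (-4)·-1.395) / (9) = 0.228
Iteration 2:
  p = (-4 - (-2)·0.302 - (-2)·-1.395 - (1)·0.228) / (9) = -0.713
  q = (5 - (1)·-0.713 - (1)·-1.395 - (2)·0.228) / (7) = 0.950
  r = (-12 - (4)·-0.713 - (-2)·0.950 - (3)·0.228) / (10) = -0.793
  s = (7 - (3)·-0.713 - (-1)·0.950 - (-4)·-0.793) / (9) = 0.769

0.769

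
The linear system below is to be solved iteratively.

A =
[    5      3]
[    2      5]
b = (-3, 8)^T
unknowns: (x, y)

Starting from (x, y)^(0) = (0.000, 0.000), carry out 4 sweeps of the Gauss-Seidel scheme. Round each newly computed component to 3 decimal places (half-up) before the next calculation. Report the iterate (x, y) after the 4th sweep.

Iteration 1:
  x = (-3 - (3)·0.000) / (5) = -0.600
  y = (8 - (2)·-0.600) / (5) = 1.840
Iteration 2:
  x = (-3 - (3)·1.840) / (5) = -1.704
  y = (8 - (2)·-1.704) / (5) = 2.282
Iteration 3:
  x = (-3 - (3)·2.282) / (5) = -1.969
  y = (8 - (2)·-1.969) / (5) = 2.388
Iteration 4:
  x = (-3 - (3)·2.388) / (5) = -2.033
  y = (8 - (2)·-2.033) / (5) = 2.413

(-2.033, 2.413)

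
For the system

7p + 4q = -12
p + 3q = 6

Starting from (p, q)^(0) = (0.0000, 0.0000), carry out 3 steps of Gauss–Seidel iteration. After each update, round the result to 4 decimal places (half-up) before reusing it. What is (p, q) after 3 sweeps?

Iteration 1:
  p = (-12 - (4)·0.0000) / (7) = -1.7143
  q = (6 - (1)·-1.7143) / (3) = 2.5714
Iteration 2:
  p = (-12 - (4)·2.5714) / (7) = -3.1837
  q = (6 - (1)·-3.1837) / (3) = 3.0612
Iteration 3:
  p = (-12 - (4)·3.0612) / (7) = -3.4635
  q = (6 - (1)·-3.4635) / (3) = 3.1545

(-3.4635, 3.1545)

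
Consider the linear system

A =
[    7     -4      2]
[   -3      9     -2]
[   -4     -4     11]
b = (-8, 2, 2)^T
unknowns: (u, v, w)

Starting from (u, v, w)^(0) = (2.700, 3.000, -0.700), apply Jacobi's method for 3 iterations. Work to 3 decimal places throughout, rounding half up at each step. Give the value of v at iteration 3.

-0.009

Iteration 1:
  u = (-8 - (-4)·3.000 - (2)·-0.700) / (7) = 0.771
  v = (2 - (-3)·2.700 - (-2)·-0.700) / (9) = 0.967
  w = (2 - (-4)·2.700 - (-4)·3.000) / (11) = 2.255
Iteration 2:
  u = (-8 - (-4)·0.967 - (2)·2.255) / (7) = -1.235
  v = (2 - (-3)·0.771 - (-2)·2.255) / (9) = 0.980
  w = (2 - (-4)·0.771 - (-4)·0.967) / (11) = 0.814
Iteration 3:
  u = (-8 - (-4)·0.980 - (2)·0.814) / (7) = -0.815
  v = (2 - (-3)·-1.235 - (-2)·0.814) / (9) = -0.009
  w = (2 - (-4)·-1.235 - (-4)·0.980) / (11) = 0.089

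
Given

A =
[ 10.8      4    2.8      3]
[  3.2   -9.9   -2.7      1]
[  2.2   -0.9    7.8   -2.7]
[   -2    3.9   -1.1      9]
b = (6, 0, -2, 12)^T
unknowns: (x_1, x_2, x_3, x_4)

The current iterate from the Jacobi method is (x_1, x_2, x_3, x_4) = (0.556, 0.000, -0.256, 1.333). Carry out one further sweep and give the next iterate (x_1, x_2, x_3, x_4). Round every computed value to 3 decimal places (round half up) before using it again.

(0.252, 0.384, 0.048, 1.426)

One sweep:
  x_1 = (6 - (4)·0.000 - (2.8)·-0.256 - (3)·1.333) / (10.8) = 0.252
  x_2 = (0 - (3.2)·0.556 - (-2.7)·-0.256 - (1)·1.333) / (-9.9) = 0.384
  x_3 = (-2 - (2.2)·0.556 - (-0.9)·0.000 - (-2.7)·1.333) / (7.8) = 0.048
  x_4 = (12 - (-2)·0.556 - (3.9)·0.000 - (-1.1)·-0.256) / (9) = 1.426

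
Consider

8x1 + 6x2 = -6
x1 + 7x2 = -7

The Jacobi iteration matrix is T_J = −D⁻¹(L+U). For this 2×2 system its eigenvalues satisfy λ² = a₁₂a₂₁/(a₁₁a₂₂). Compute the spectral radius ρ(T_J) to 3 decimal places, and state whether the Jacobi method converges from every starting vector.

a₁₂a₂₁/(a₁₁a₂₂) = (6)·(1) / ((8)·(7)) = 0.107143
ρ = √|0.107143| = √0.107143 = 0.327
ρ < 1, so Jacobi converges

0.327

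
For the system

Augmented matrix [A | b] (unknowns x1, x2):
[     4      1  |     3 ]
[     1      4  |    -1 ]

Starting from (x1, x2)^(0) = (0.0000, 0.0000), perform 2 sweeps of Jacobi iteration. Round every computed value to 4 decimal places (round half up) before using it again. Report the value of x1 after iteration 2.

0.8125

Iteration 1:
  x1 = (3 - (1)·0.0000) / (4) = 0.7500
  x2 = (-1 - (1)·0.0000) / (4) = -0.2500
Iteration 2:
  x1 = (3 - (1)·-0.2500) / (4) = 0.8125
  x2 = (-1 - (1)·0.7500) / (4) = -0.4375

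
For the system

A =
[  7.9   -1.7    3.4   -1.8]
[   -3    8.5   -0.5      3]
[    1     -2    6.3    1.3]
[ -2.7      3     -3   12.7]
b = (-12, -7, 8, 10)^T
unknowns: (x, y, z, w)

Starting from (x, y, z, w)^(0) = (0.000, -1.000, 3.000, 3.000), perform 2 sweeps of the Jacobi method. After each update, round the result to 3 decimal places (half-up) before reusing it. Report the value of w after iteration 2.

Iteration 1:
  x = (-12 - (-1.7)·-1.000 - (3.4)·3.000 - (-1.8)·3.000) / (7.9) = -2.342
  y = (-7 - (-3)·0.000 - (-0.5)·3.000 - (3)·3.000) / (8.5) = -1.706
  z = (8 - (1)·0.000 - (-2)·-1.000 - (1.3)·3.000) / (6.3) = 0.333
  w = (10 - (-2.7)·0.000 - (3)·-1.000 - (-3)·3.000) / (12.7) = 1.732
Iteration 2:
  x = (-12 - (-1.7)·-1.706 - (3.4)·0.333 - (-1.8)·1.732) / (7.9) = -1.635
  y = (-7 - (-3)·-2.342 - (-0.5)·0.333 - (3)·1.732) / (8.5) = -2.242
  z = (8 - (1)·-2.342 - (-2)·-1.706 - (1.3)·1.732) / (6.3) = 0.743
  w = (10 - (-2.7)·-2.342 - (3)·-1.706 - (-3)·0.333) / (12.7) = 0.771

0.771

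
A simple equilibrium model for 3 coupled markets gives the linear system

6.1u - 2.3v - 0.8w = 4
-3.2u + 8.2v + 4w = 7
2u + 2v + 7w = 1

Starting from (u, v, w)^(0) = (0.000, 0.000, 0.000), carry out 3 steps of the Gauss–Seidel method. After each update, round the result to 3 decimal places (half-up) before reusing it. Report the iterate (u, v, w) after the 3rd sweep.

Iteration 1:
  u = (4 - (-2.3)·0.000 - (-0.8)·0.000) / (6.1) = 0.656
  v = (7 - (-3.2)·0.656 - (4)·0.000) / (8.2) = 1.110
  w = (1 - (2)·0.656 - (2)·1.110) / (7) = -0.362
Iteration 2:
  u = (4 - (-2.3)·1.110 - (-0.8)·-0.362) / (6.1) = 1.027
  v = (7 - (-3.2)·1.027 - (4)·-0.362) / (8.2) = 1.431
  w = (1 - (2)·1.027 - (2)·1.431) / (7) = -0.559
Iteration 3:
  u = (4 - (-2.3)·1.431 - (-0.8)·-0.559) / (6.1) = 1.122
  v = (7 - (-3.2)·1.122 - (4)·-0.559) / (8.2) = 1.564
  w = (1 - (2)·1.122 - (2)·1.564) / (7) = -0.625

(1.122, 1.564, -0.625)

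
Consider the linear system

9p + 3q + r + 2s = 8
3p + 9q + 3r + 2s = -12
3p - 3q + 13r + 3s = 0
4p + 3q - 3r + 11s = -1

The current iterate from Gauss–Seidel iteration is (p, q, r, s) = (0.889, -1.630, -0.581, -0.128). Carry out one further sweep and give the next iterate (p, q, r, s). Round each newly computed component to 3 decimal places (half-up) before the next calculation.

One sweep:
  p = (8 - (3)·-1.630 - (1)·-0.581 - (2)·-0.128) / (9) = 1.525
  q = (-12 - (3)·1.525 - (3)·-0.581 - (2)·-0.128) / (9) = -1.620
  r = (0 - (3)·1.525 - (-3)·-1.620 - (3)·-0.128) / (13) = -0.696
  s = (-1 - (4)·1.525 - (3)·-1.620 - (-3)·-0.696) / (11) = -0.393

(1.525, -1.620, -0.696, -0.393)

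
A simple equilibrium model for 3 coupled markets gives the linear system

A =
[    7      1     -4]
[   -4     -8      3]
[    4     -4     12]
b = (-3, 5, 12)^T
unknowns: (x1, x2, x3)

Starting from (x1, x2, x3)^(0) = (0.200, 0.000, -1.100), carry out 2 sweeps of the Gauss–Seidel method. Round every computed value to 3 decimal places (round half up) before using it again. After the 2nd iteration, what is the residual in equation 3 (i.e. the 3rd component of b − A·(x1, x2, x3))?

Iteration 1:
  x1 = (-3 - (1)·0.000 - (-4)·-1.100) / (7) = -1.057
  x2 = (5 - (-4)·-1.057 - (3)·-1.100) / (-8) = -0.509
  x3 = (12 - (4)·-1.057 - (-4)·-0.509) / (12) = 1.183
Iteration 2:
  x1 = (-3 - (1)·-0.509 - (-4)·1.183) / (7) = 0.320
  x2 = (5 - (-4)·0.320 - (3)·1.183) / (-8) = -0.341
  x3 = (12 - (4)·0.320 - (-4)·-0.341) / (12) = 0.780
Residual b − A·x = (-1.779, 1.212, -0.004)

-0.004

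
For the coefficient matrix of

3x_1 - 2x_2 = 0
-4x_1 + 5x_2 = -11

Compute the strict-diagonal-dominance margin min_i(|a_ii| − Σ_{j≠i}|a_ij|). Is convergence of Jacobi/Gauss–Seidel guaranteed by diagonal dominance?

1

row 1: |3| − (2) = 1
row 2: |5| − (4) = 1
minimum over rows = 1 → strictly diagonally dominant (convergence guaranteed)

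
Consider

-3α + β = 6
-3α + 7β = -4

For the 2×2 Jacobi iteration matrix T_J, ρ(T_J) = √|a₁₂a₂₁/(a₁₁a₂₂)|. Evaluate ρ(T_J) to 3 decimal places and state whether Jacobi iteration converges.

0.378

a₁₂a₂₁/(a₁₁a₂₂) = (1)·(-3) / ((-3)·(7)) = 0.142857
ρ = √|0.142857| = √0.142857 = 0.378
ρ < 1, so Jacobi converges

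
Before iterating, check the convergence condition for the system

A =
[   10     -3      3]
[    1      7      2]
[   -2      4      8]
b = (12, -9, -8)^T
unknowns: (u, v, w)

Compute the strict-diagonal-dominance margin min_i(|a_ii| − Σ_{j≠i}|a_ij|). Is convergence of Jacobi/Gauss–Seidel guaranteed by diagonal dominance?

row 1: |10| − (3+3) = 4
row 2: |7| − (1+2) = 4
row 3: |8| − (2+4) = 2
minimum over rows = 2 → strictly diagonally dominant (convergence guaranteed)

2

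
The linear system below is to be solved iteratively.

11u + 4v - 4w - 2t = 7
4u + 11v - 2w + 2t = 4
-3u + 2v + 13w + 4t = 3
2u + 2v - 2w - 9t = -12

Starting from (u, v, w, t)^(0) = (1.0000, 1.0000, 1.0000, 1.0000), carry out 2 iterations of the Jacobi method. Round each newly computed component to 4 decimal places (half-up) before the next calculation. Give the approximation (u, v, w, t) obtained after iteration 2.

Iteration 1:
  u = (7 - (4)·1.0000 - (-4)·1.0000 - (-2)·1.0000) / (11) = 0.8182
  v = (4 - (4)·1.0000 - (-2)·1.0000 - (2)·1.0000) / (11) = 0.0000
  w = (3 - (-3)·1.0000 - (2)·1.0000 - (4)·1.0000) / (13) = 0.0000
  t = (-12 - (2)·1.0000 - (2)·1.0000 - (-2)·1.0000) / (-9) = 1.5556
Iteration 2:
  u = (7 - (4)·0.0000 - (-4)·0.0000 - (-2)·1.5556) / (11) = 0.9192
  v = (4 - (4)·0.8182 - (-2)·0.0000 - (2)·1.5556) / (11) = -0.2167
  w = (3 - (-3)·0.8182 - (2)·0.0000 - (4)·1.5556) / (13) = -0.0591
  t = (-12 - (2)·0.8182 - (2)·0.0000 - (-2)·0.0000) / (-9) = 1.5152

(0.9192, -0.2167, -0.0591, 1.5152)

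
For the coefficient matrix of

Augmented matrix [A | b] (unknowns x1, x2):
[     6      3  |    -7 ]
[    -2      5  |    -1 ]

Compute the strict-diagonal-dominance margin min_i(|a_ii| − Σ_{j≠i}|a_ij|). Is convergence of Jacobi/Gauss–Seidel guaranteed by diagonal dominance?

row 1: |6| − (3) = 3
row 2: |5| − (2) = 3
minimum over rows = 3 → strictly diagonally dominant (convergence guaranteed)

3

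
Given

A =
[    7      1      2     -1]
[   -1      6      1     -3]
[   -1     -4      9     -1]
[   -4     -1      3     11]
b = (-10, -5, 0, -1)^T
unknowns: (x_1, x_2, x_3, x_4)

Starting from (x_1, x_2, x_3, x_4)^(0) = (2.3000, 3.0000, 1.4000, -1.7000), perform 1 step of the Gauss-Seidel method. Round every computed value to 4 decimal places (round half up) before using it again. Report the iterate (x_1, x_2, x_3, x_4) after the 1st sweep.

(-2.5000, -2.3333, -1.5037, -0.8020)

Iteration 1:
  x_1 = (-10 - (1)·3.0000 - (2)·1.4000 - (-1)·-1.7000) / (7) = -2.5000
  x_2 = (-5 - (-1)·-2.5000 - (1)·1.4000 - (-3)·-1.7000) / (6) = -2.3333
  x_3 = (0 - (-1)·-2.5000 - (-4)·-2.3333 - (-1)·-1.7000) / (9) = -1.5037
  x_4 = (-1 - (-4)·-2.5000 - (-1)·-2.3333 - (3)·-1.5037) / (11) = -0.8020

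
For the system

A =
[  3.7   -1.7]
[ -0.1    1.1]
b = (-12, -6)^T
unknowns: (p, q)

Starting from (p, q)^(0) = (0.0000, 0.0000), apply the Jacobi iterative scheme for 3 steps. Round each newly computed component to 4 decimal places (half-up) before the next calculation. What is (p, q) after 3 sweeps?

Iteration 1:
  p = (-12 - (-1.7)·0.0000) / (3.7) = -3.2432
  q = (-6 - (-0.1)·0.0000) / (1.1) = -5.4545
Iteration 2:
  p = (-12 - (-1.7)·-5.4545) / (3.7) = -5.7494
  q = (-6 - (-0.1)·-3.2432) / (1.1) = -5.7494
Iteration 3:
  p = (-12 - (-1.7)·-5.7494) / (3.7) = -5.8849
  q = (-6 - (-0.1)·-5.7494) / (1.1) = -5.9772

(-5.8849, -5.9772)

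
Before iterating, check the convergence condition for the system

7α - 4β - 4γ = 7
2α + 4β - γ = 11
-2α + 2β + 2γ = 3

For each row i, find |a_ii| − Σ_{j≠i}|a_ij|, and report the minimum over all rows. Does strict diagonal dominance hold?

row 1: |7| − (4+4) = -1
row 2: |4| − (2+1) = 1
row 3: |2| − (2+2) = -2
minimum over rows = -2 → not strictly diagonally dominant

-2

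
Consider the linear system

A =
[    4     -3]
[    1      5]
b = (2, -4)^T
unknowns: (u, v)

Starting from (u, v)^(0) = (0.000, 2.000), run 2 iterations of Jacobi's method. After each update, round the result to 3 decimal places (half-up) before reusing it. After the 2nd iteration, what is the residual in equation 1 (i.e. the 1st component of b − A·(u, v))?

Iteration 1:
  u = (2 - (-3)·2.000) / (4) = 2.000
  v = (-4 - (1)·0.000) / (5) = -0.800
Iteration 2:
  u = (2 - (-3)·-0.800) / (4) = -0.100
  v = (-4 - (1)·2.000) / (5) = -1.200
Residual b − A·x = (-1.200, 2.100)

-1.200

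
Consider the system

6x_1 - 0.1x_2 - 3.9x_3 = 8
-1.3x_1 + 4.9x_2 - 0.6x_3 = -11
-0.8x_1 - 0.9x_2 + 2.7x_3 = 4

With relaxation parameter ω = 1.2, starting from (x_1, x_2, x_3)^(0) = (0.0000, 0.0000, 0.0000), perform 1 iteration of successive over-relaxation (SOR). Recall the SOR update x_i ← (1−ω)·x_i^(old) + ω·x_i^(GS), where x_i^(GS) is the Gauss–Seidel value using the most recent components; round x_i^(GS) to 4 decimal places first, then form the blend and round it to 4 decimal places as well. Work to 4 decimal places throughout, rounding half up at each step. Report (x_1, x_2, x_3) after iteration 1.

(1.6000, -2.1845, 1.4729)

Iteration 1:
  x_1: GS value = (8 - (-0.1)·0.0000 - (-3.9)·0.0000) / (6) = 1.3333;  x_1 ← (1−ω)·0.0000 + ω·1.3333 = 1.6000
  x_2: GS value = (-11 - (-1.3)·1.6000 - (-0.6)·0.0000) / (4.9) = -1.8204;  x_2 ← (1−ω)·0.0000 + ω·-1.8204 = -2.1845
  x_3: GS value = (4 - (-0.8)·1.6000 - (-0.9)·-2.1845) / (2.7) = 1.2274;  x_3 ← (1−ω)·0.0000 + ω·1.2274 = 1.4729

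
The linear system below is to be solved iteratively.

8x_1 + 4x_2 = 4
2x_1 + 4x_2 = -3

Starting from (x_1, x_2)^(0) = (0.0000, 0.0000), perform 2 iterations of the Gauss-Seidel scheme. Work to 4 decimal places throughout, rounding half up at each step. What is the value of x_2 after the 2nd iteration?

Iteration 1:
  x_1 = (4 - (4)·0.0000) / (8) = 0.5000
  x_2 = (-3 - (2)·0.5000) / (4) = -1.0000
Iteration 2:
  x_1 = (4 - (4)·-1.0000) / (8) = 1.0000
  x_2 = (-3 - (2)·1.0000) / (4) = -1.2500

-1.2500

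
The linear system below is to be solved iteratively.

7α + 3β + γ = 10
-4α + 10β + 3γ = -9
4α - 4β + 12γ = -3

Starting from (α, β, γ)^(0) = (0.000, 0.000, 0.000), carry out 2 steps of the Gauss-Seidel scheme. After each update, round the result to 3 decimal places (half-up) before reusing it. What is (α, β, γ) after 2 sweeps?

Iteration 1:
  α = (10 - (3)·0.000 - (1)·0.000) / (7) = 1.429
  β = (-9 - (-4)·1.429 - (3)·0.000) / (10) = -0.328
  γ = (-3 - (4)·1.429 - (-4)·-0.328) / (12) = -0.836
Iteration 2:
  α = (10 - (3)·-0.328 - (1)·-0.836) / (7) = 1.689
  β = (-9 - (-4)·1.689 - (3)·-0.836) / (10) = 0.026
  γ = (-3 - (4)·1.689 - (-4)·0.026) / (12) = -0.804

(1.689, 0.026, -0.804)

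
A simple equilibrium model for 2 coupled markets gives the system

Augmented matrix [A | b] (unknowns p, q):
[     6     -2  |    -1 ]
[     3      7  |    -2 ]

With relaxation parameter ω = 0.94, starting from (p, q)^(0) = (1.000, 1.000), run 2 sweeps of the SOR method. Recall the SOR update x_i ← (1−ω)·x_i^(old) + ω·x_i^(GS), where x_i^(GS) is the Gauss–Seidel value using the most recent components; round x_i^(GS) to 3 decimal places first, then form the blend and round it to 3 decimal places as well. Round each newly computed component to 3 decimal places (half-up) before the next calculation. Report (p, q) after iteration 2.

(-0.236, -0.192)

Iteration 1:
  p: GS value = (-1 - (-2)·1.000) / (6) = 0.167;  p ← (1−ω)·1.000 + ω·0.167 = 0.217
  q: GS value = (-2 - (3)·0.217) / (7) = -0.379;  q ← (1−ω)·1.000 + ω·-0.379 = -0.296
Iteration 2:
  p: GS value = (-1 - (-2)·-0.296) / (6) = -0.265;  p ← (1−ω)·0.217 + ω·-0.265 = -0.236
  q: GS value = (-2 - (3)·-0.236) / (7) = -0.185;  q ← (1−ω)·-0.296 + ω·-0.185 = -0.192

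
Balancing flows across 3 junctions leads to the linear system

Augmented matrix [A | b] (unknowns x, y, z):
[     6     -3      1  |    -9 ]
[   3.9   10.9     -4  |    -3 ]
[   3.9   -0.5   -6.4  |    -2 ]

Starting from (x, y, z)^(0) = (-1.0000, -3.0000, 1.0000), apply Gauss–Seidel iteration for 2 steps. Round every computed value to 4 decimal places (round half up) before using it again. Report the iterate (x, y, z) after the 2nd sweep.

(-0.6021, -0.6884, -0.0006)

Iteration 1:
  x = (-9 - (-3)·-3.0000 - (1)·1.0000) / (6) = -3.1667
  y = (-3 - (3.9)·-3.1667 - (-4)·1.0000) / (10.9) = 1.2248
  z = (-2 - (3.9)·-3.1667 - (-0.5)·1.2248) / (-6.4) = -1.7129
Iteration 2:
  x = (-9 - (-3)·1.2248 - (1)·-1.7129) / (6) = -0.6021
  y = (-3 - (3.9)·-0.6021 - (-4)·-1.7129) / (10.9) = -0.6884
  z = (-2 - (3.9)·-0.6021 - (-0.5)·-0.6884) / (-6.4) = -0.0006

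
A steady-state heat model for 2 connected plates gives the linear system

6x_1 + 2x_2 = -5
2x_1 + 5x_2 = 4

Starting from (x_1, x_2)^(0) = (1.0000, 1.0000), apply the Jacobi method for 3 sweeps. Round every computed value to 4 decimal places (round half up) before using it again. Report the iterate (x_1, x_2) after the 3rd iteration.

Iteration 1:
  x_1 = (-5 - (2)·1.0000) / (6) = -1.1667
  x_2 = (4 - (2)·1.0000) / (5) = 0.4000
Iteration 2:
  x_1 = (-5 - (2)·0.4000) / (6) = -0.9667
  x_2 = (4 - (2)·-1.1667) / (5) = 1.2667
Iteration 3:
  x_1 = (-5 - (2)·1.2667) / (6) = -1.2556
  x_2 = (4 - (2)·-0.9667) / (5) = 1.1867

(-1.2556, 1.1867)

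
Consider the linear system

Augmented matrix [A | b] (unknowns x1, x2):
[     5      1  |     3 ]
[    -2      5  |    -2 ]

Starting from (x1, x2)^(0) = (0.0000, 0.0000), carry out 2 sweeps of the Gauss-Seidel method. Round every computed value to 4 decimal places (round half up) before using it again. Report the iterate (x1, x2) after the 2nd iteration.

Iteration 1:
  x1 = (3 - (1)·0.0000) / (5) = 0.6000
  x2 = (-2 - (-2)·0.6000) / (5) = -0.1600
Iteration 2:
  x1 = (3 - (1)·-0.1600) / (5) = 0.6320
  x2 = (-2 - (-2)·0.6320) / (5) = -0.1472

(0.6320, -0.1472)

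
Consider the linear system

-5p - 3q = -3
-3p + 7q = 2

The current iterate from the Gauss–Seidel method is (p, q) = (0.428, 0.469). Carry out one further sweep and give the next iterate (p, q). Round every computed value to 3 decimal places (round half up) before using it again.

One sweep:
  p = (-3 - (-3)·0.469) / (-5) = 0.319
  q = (2 - (-3)·0.319) / (7) = 0.422

(0.319, 0.422)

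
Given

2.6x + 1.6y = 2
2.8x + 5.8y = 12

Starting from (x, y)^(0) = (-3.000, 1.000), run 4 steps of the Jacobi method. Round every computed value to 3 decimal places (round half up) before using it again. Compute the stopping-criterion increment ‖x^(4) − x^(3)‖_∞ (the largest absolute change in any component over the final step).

Iteration 1:
  x = (2 - (1.6)·1.000) / (2.6) = 0.154
  y = (12 - (2.8)·-3.000) / (5.8) = 3.517
Iteration 2:
  x = (2 - (1.6)·3.517) / (2.6) = -1.395
  y = (12 - (2.8)·0.154) / (5.8) = 1.995
Iteration 3:
  x = (2 - (1.6)·1.995) / (2.6) = -0.458
  y = (12 - (2.8)·-1.395) / (5.8) = 2.742
Iteration 4:
  x = (2 - (1.6)·2.742) / (2.6) = -0.918
  y = (12 - (2.8)·-0.458) / (5.8) = 2.290
Change: (-0.460, -0.452) → max |·| = 0.460

0.460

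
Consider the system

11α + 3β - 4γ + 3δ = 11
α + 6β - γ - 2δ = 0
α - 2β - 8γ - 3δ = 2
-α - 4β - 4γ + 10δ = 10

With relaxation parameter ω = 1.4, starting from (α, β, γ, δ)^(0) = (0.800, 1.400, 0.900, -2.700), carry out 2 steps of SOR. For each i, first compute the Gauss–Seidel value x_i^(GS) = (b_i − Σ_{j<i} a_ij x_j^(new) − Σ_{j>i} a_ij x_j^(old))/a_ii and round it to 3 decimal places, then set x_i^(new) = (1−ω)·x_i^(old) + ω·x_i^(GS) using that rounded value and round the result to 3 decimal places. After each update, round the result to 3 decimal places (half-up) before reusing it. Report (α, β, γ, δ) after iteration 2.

Iteration 1:
  α: GS value = (11 - (3)·1.400 - (-4)·0.900 - (3)·-2.700) / (11) = 1.682;  α ← (1−ω)·0.800 + ω·1.682 = 2.035
  β: GS value = (0 - (1)·2.035 - (-1)·0.900 - (-2)·-2.700) / (6) = -1.089;  β ← (1−ω)·1.400 + ω·-1.089 = -2.085
  γ: GS value = (2 - (1)·2.035 - (-2)·-2.085 - (-3)·-2.700) / (-8) = 1.538;  γ ← (1−ω)·0.900 + ω·1.538 = 1.793
  δ: GS value = (10 - (-1)·2.035 - (-4)·-2.085 - (-4)·1.793) / (10) = 1.087;  δ ← (1−ω)·-2.700 + ω·1.087 = 2.602
Iteration 2:
  α: GS value = (11 - (3)·-2.085 - (-4)·1.793 - (3)·2.602) / (11) = 1.511;  α ← (1−ω)·2.035 + ω·1.511 = 1.301
  β: GS value = (0 - (1)·1.301 - (-1)·1.793 - (-2)·2.602) / (6) = 0.949;  β ← (1−ω)·-2.085 + ω·0.949 = 2.163
  γ: GS value = (2 - (1)·1.301 - (-2)·2.163 - (-3)·2.602) / (-8) = -1.604;  γ ← (1−ω)·1.793 + ω·-1.604 = -2.963
  δ: GS value = (10 - (-1)·1.301 - (-4)·2.163 - (-4)·-2.963) / (10) = 0.810;  δ ← (1−ω)·2.602 + ω·0.810 = 0.093

(1.301, 2.163, -2.963, 0.093)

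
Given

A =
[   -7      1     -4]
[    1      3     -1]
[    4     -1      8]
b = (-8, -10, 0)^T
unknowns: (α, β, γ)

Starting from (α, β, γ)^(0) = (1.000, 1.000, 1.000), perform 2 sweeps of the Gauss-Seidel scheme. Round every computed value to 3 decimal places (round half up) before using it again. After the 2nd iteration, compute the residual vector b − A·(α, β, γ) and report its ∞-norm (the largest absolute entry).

0.441

Iteration 1:
  α = (-8 - (1)·1.000 - (-4)·1.000) / (-7) = 0.714
  β = (-10 - (1)·0.714 - (-1)·1.000) / (3) = -3.238
  γ = (0 - (4)·0.714 - (-1)·-3.238) / (8) = -0.762
Iteration 2:
  α = (-8 - (1)·-3.238 - (-4)·-0.762) / (-7) = 1.116
  β = (-10 - (1)·1.116 - (-1)·-0.762) / (3) = -3.959
  γ = (0 - (4)·1.116 - (-1)·-3.959) / (8) = -1.053
Residual b − A·x = (-0.441, -0.292, 0.001); ∞-norm = 0.441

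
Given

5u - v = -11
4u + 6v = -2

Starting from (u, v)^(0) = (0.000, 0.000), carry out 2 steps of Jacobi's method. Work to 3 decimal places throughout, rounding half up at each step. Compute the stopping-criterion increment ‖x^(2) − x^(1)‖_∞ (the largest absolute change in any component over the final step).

Iteration 1:
  u = (-11 - (-1)·0.000) / (5) = -2.200
  v = (-2 - (4)·0.000) / (6) = -0.333
Iteration 2:
  u = (-11 - (-1)·-0.333) / (5) = -2.267
  v = (-2 - (4)·-2.200) / (6) = 1.133
Change: (-0.067, 1.466) → max |·| = 1.466

1.466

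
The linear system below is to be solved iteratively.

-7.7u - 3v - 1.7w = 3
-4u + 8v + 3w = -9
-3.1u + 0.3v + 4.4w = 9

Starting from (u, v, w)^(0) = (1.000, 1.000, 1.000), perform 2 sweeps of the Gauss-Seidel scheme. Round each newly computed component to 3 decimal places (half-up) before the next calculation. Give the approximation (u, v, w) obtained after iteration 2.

(0.064, -1.647, 2.203)

Iteration 1:
  u = (3 - (-3)·1.000 - (-1.7)·1.000) / (-7.7) = -1.000
  v = (-9 - (-4)·-1.000 - (3)·1.000) / (8) = -2.000
  w = (9 - (-3.1)·-1.000 - (0.3)·-2.000) / (4.4) = 1.477
Iteration 2:
  u = (3 - (-3)·-2.000 - (-1.7)·1.477) / (-7.7) = 0.064
  v = (-9 - (-4)·0.064 - (3)·1.477) / (8) = -1.647
  w = (9 - (-3.1)·0.064 - (0.3)·-1.647) / (4.4) = 2.203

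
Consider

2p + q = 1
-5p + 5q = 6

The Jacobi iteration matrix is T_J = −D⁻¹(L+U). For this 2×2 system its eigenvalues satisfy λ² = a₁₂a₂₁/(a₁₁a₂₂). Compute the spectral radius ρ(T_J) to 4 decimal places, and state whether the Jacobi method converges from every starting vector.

a₁₂a₂₁/(a₁₁a₂₂) = (1)·(-5) / ((2)·(5)) = -0.500000
ρ = √|-0.500000| = √0.500000 = 0.7071
ρ < 1, so Jacobi converges

0.7071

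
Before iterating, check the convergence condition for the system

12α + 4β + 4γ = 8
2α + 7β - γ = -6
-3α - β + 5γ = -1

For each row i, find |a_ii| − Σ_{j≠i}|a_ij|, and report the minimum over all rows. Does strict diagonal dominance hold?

row 1: |12| − (4+4) = 4
row 2: |7| − (2+1) = 4
row 3: |5| − (3+1) = 1
minimum over rows = 1 → strictly diagonally dominant (convergence guaranteed)

1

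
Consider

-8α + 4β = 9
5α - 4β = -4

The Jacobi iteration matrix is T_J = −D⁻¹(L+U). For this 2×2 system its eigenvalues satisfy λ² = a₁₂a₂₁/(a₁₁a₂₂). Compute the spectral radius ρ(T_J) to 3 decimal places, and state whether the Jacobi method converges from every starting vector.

0.791

a₁₂a₂₁/(a₁₁a₂₂) = (4)·(5) / ((-8)·(-4)) = 0.625000
ρ = √|0.625000| = √0.625000 = 0.791
ρ < 1, so Jacobi converges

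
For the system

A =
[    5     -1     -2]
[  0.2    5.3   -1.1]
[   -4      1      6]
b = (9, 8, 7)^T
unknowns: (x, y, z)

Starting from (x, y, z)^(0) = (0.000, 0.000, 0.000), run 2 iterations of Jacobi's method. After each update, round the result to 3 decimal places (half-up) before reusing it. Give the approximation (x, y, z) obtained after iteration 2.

Iteration 1:
  x = (9 - (-1)·0.000 - (-2)·0.000) / (5) = 1.800
  y = (8 - (0.2)·0.000 - (-1.1)·0.000) / (5.3) = 1.509
  z = (7 - (-4)·0.000 - (1)·0.000) / (6) = 1.167
Iteration 2:
  x = (9 - (-1)·1.509 - (-2)·1.167) / (5) = 2.569
  y = (8 - (0.2)·1.800 - (-1.1)·1.167) / (5.3) = 1.684
  z = (7 - (-4)·1.800 - (1)·1.509) / (6) = 2.115

(2.569, 1.684, 2.115)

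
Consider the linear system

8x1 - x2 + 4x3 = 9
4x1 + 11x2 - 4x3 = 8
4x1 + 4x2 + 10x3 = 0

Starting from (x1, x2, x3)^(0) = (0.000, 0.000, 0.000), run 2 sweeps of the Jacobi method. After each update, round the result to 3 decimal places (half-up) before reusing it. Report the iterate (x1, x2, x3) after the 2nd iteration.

Iteration 1:
  x1 = (9 - (-1)·0.000 - (4)·0.000) / (8) = 1.125
  x2 = (8 - (4)·0.000 - (-4)·0.000) / (11) = 0.727
  x3 = (0 - (4)·0.000 - (4)·0.000) / (10) = 0.000
Iteration 2:
  x1 = (9 - (-1)·0.727 - (4)·0.000) / (8) = 1.216
  x2 = (8 - (4)·1.125 - (-4)·0.000) / (11) = 0.318
  x3 = (0 - (4)·1.125 - (4)·0.727) / (10) = -0.741

(1.216, 0.318, -0.741)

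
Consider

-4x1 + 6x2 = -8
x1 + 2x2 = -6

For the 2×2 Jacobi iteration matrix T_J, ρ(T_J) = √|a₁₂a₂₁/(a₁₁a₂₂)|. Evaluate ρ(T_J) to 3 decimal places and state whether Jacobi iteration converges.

a₁₂a₂₁/(a₁₁a₂₂) = (6)·(1) / ((-4)·(2)) = -0.750000
ρ = √|-0.750000| = √0.750000 = 0.866
ρ < 1, so Jacobi converges

0.866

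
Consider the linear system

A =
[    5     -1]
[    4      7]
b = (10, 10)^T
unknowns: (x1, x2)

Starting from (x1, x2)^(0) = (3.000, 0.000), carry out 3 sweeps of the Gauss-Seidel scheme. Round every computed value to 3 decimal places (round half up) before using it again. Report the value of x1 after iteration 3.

2.051

Iteration 1:
  x1 = (10 - (-1)·0.000) / (5) = 2.000
  x2 = (10 - (4)·2.000) / (7) = 0.286
Iteration 2:
  x1 = (10 - (-1)·0.286) / (5) = 2.057
  x2 = (10 - (4)·2.057) / (7) = 0.253
Iteration 3:
  x1 = (10 - (-1)·0.253) / (5) = 2.051
  x2 = (10 - (4)·2.051) / (7) = 0.257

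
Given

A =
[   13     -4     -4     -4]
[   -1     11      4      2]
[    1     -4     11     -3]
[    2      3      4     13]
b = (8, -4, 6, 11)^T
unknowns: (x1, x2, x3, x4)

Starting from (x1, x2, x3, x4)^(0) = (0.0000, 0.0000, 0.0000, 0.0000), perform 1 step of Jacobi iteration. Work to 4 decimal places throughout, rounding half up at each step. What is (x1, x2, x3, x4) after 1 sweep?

Iteration 1:
  x1 = (8 - (-4)·0.0000 - (-4)·0.0000 - (-4)·0.0000) / (13) = 0.6154
  x2 = (-4 - (-1)·0.0000 - (4)·0.0000 - (2)·0.0000) / (11) = -0.3636
  x3 = (6 - (1)·0.0000 - (-4)·0.0000 - (-3)·0.0000) / (11) = 0.5455
  x4 = (11 - (2)·0.0000 - (3)·0.0000 - (4)·0.0000) / (13) = 0.8462

(0.6154, -0.3636, 0.5455, 0.8462)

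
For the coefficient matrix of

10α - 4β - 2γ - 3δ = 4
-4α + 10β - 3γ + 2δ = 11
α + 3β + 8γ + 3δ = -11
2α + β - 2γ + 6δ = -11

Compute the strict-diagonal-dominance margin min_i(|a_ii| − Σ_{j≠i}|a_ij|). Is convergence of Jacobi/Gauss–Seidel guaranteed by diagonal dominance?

1

row 1: |10| − (4+2+3) = 1
row 2: |10| − (4+3+2) = 1
row 3: |8| − (1+3+3) = 1
row 4: |6| − (2+1+2) = 1
minimum over rows = 1 → strictly diagonally dominant (convergence guaranteed)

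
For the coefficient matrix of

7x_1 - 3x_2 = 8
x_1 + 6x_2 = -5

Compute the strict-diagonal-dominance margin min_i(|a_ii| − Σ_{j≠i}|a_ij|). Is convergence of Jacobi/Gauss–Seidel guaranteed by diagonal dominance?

row 1: |7| − (3) = 4
row 2: |6| − (1) = 5
minimum over rows = 4 → strictly diagonally dominant (convergence guaranteed)

4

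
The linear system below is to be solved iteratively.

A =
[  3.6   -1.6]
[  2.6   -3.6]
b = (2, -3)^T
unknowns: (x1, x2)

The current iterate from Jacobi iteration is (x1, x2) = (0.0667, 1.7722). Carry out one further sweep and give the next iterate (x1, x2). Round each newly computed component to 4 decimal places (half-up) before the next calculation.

(1.3432, 0.8815)

One sweep:
  x1 = (2 - (-1.6)·1.7722) / (3.6) = 1.3432
  x2 = (-3 - (2.6)·0.0667) / (-3.6) = 0.8815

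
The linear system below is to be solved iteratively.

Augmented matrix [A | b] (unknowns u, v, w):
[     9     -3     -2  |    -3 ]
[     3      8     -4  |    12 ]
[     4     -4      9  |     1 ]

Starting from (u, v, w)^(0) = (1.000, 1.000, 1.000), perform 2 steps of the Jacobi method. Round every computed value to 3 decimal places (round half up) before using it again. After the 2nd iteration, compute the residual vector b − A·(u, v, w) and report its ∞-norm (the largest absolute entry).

Iteration 1:
  u = (-3 - (-3)·1.000 - (-2)·1.000) / (9) = 0.222
  v = (12 - (3)·1.000 - (-4)·1.000) / (8) = 1.625
  w = (1 - (4)·1.000 - (-4)·1.000) / (9) = 0.111
Iteration 2:
  u = (-3 - (-3)·1.625 - (-2)·0.111) / (9) = 0.233
  v = (12 - (3)·0.222 - (-4)·0.111) / (8) = 1.472
  w = (1 - (4)·0.222 - (-4)·1.625) / (9) = 0.735
Residual b − A·x = (0.789, 2.465, -0.659); ∞-norm = 2.465

2.465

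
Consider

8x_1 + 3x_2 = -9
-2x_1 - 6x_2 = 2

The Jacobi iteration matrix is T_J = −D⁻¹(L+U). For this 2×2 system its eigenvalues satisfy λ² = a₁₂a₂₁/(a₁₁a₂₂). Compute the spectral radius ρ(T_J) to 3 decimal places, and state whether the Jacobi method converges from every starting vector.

0.354

a₁₂a₂₁/(a₁₁a₂₂) = (3)·(-2) / ((8)·(-6)) = 0.125000
ρ = √|0.125000| = √0.125000 = 0.354
ρ < 1, so Jacobi converges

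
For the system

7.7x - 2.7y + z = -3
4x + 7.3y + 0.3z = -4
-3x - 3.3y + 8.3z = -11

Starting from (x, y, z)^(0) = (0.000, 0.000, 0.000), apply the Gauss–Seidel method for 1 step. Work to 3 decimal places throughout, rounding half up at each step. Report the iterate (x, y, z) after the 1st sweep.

(-0.390, -0.334, -1.599)

Iteration 1:
  x = (-3 - (-2.7)·0.000 - (1)·0.000) / (7.7) = -0.390
  y = (-4 - (4)·-0.390 - (0.3)·0.000) / (7.3) = -0.334
  z = (-11 - (-3)·-0.390 - (-3.3)·-0.334) / (8.3) = -1.599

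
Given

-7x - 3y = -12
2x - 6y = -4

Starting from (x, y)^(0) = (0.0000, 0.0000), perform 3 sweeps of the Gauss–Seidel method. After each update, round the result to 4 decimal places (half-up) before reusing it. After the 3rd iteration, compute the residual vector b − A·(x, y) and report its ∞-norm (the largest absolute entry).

Iteration 1:
  x = (-12 - (-3)·0.0000) / (-7) = 1.7143
  y = (-4 - (2)·1.7143) / (-6) = 1.2381
Iteration 2:
  x = (-12 - (-3)·1.2381) / (-7) = 1.1837
  y = (-4 - (2)·1.1837) / (-6) = 1.0612
Iteration 3:
  x = (-12 - (-3)·1.0612) / (-7) = 1.2595
  y = (-4 - (2)·1.2595) / (-6) = 1.0865
Residual b − A·x = (0.0760, 0.0000); ∞-norm = 0.0760

0.0760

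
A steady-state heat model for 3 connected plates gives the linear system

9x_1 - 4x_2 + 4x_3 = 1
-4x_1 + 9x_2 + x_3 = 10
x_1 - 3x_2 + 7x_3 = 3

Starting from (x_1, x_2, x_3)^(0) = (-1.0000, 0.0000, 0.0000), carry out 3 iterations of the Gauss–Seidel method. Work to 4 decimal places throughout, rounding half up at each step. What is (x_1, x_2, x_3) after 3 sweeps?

(0.2164, 1.1104, 0.8735)

Iteration 1:
  x_1 = (1 - (-4)·0.0000 - (4)·0.0000) / (9) = 0.1111
  x_2 = (10 - (-4)·0.1111 - (1)·0.0000) / (9) = 1.1605
  x_3 = (3 - (1)·0.1111 - (-3)·1.1605) / (7) = 0.9101
Iteration 2:
  x_1 = (1 - (-4)·1.1605 - (4)·0.9101) / (9) = 0.2224
  x_2 = (10 - (-4)·0.2224 - (1)·0.9101) / (9) = 1.1088
  x_3 = (3 - (1)·0.2224 - (-3)·1.1088) / (7) = 0.8720
Iteration 3:
  x_1 = (1 - (-4)·1.1088 - (4)·0.8720) / (9) = 0.2164
  x_2 = (10 - (-4)·0.2164 - (1)·0.8720) / (9) = 1.1104
  x_3 = (3 - (1)·0.2164 - (-3)·1.1104) / (7) = 0.8735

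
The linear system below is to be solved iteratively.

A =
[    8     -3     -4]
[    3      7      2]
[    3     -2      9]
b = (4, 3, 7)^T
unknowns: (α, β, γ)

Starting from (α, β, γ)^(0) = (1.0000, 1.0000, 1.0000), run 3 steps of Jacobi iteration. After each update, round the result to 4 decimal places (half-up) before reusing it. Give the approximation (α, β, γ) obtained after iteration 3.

Iteration 1:
  α = (4 - (-3)·1.0000 - (-4)·1.0000) / (8) = 1.3750
  β = (3 - (3)·1.0000 - (2)·1.0000) / (7) = -0.2857
  γ = (7 - (3)·1.0000 - (-2)·1.0000) / (9) = 0.6667
Iteration 2:
  α = (4 - (-3)·-0.2857 - (-4)·0.6667) / (8) = 0.7262
  β = (3 - (3)·1.3750 - (2)·0.6667) / (7) = -0.3512
  γ = (7 - (3)·1.3750 - (-2)·-0.2857) / (9) = 0.2560
Iteration 3:
  α = (4 - (-3)·-0.3512 - (-4)·0.2560) / (8) = 0.4963
  β = (3 - (3)·0.7262 - (2)·0.2560) / (7) = 0.0442
  γ = (7 - (3)·0.7262 - (-2)·-0.3512) / (9) = 0.4577

(0.4963, 0.0442, 0.4577)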